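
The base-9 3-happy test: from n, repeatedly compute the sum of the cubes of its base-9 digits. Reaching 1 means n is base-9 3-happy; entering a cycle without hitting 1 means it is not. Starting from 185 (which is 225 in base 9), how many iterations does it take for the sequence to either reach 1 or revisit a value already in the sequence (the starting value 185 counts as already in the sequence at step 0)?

7

185 = (2,2,5)_9 → 141
141 = (1,6,6)_9 → 433
433 = (5,3,1)_9 → 153
153 = (1,8,0)_9 → 513
513 = (6,3,0)_9 → 243
243 = (3,0,0)_9 → 27
27 = (3,0)_9 → 27  — 27 repeats.
That took 7 steps.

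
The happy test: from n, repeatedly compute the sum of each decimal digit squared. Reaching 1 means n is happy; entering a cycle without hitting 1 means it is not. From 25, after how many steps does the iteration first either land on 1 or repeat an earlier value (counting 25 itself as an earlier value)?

25 → 2² + 5² = 29
29 → 2² + 9² = 85
85 → 8² + 5² = 89
89 → 8² + 9² = 145
145 → 1² + 4² + 5² = 42
42 → 4² + 2² = 20
20 → 2² + 0² = 4
4 → 4² = 16
16 → 1² + 6² = 37
37 → 3² + 7² = 58
58 → 5² + 8² = 89  — 89 repeats.
That took 11 steps.

11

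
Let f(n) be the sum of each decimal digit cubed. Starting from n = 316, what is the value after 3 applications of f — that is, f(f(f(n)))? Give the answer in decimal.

316 → 3³ + 1³ + 6³ = 27 + 1 + 216 = 244
244 → 2³ + 4³ + 4³ = 8 + 64 + 64 = 136
136 → 1³ + 3³ + 6³ = 1 + 27 + 216 = 244

244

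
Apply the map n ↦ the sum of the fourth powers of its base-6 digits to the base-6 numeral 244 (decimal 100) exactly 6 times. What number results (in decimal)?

100 = (2,4,4)_6 → 2⁴ + 4⁴ + 4⁴ = 16 + 256 + 256 = 528
528 = (2,2,4,0)_6 → 2⁴ + 2⁴ + 4⁴ + 0⁴ = 16 + 16 + 256 + 0 = 288
288 = (1,2,0,0)_6 → 1⁴ + 2⁴ + 0⁴ + 0⁴ = 1 + 16 + 0 + 0 = 17
17 = (2,5)_6 → 2⁴ + 5⁴ = 16 + 625 = 641
641 = (2,5,4,5)_6 → 2⁴ + 5⁴ + 4⁴ + 5⁴ = 16 + 625 + 256 + 625 = 1522
1522 = (1,1,0,1,4)_6 → 1⁴ + 1⁴ + 0⁴ + 1⁴ + 4⁴ = 1 + 1 + 0 + 1 + 256 = 259

259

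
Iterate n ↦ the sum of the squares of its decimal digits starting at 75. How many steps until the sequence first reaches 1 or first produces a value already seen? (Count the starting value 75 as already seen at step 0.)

75 → 7² + 5² = 74
74 → 7² + 4² = 65
65 → 6² + 5² = 61
61 → 6² + 1² = 37
37 → 3² + 7² = 58
58 → 5² + 8² = 89
89 → 8² + 9² = 145
145 → 1² + 4² + 5² = 42
42 → 4² + 2² = 20
20 → 2² + 0² = 4
4 → 4² = 16
16 → 1² + 6² = 37  — 37 repeats.
That took 12 steps.

12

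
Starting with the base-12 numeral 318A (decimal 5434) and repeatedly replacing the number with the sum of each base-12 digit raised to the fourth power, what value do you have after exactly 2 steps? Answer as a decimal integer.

5434 = (3,1,8,10)_12 → 3⁴ + 1⁴ + 8⁴ + 10⁴ = 14178
14178 = (8,2,5,6)_12 → 8⁴ + 2⁴ + 5⁴ + 6⁴ = 6033

6033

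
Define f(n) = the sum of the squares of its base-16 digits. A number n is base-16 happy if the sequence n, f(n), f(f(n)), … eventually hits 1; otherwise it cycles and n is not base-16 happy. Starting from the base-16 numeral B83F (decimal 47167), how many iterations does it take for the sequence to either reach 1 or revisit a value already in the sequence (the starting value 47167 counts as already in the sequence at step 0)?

47167 = (11,8,3,15)_16 → 419
419 = (1,10,3)_16 → 110
110 = (6,14)_16 → 232
232 = (14,8)_16 → 260
260 = (1,0,4)_16 → 17
17 = (1,1)_16 → 2
2 = (2)_16 → 4
4 = (4)_16 → 16
16 = (1,0)_16 → 1  — reached 1.
That took 9 steps.

9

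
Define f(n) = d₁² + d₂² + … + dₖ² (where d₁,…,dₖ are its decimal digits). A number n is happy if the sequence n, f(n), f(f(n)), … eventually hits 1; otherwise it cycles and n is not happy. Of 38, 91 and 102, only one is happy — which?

91

38: 38 → 73 → 58 → 89 → 145 → 42 → 20 → 4 → 16 → 37 → 58  — repeats 58 (not happy)
91: 91 → 82 → 68 → 100 → 1  — reaches 1 (happy)
102: 102 → 5 → 25 → 29 → 85 → 89 → 145 → 42 → 20 → 4 → 16 → 37 → 58 → 89  — repeats 89 (not happy)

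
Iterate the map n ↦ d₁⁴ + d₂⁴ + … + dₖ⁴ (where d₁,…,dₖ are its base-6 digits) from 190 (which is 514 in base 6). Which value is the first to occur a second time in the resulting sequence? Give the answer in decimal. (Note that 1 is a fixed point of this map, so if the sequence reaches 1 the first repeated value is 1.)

353

190 = (5,1,4)_6 → 5⁴ + 1⁴ + 4⁴ = 625 + 1 + 256 = 882
882 = (4,0,3,0)_6 → 4⁴ + 0⁴ + 3⁴ + 0⁴ = 256 + 0 + 81 + 0 = 337
337 = (1,3,2,1)_6 → 1⁴ + 3⁴ + 2⁴ + 1⁴ = 1 + 81 + 16 + 1 = 99
99 = (2,4,3)_6 → 2⁴ + 4⁴ + 3⁴ = 16 + 256 + 81 = 353
353 = (1,3,4,5)_6 → 1⁴ + 3⁴ + 4⁴ + 5⁴ = 1 + 81 + 256 + 625 = 963
963 = (4,2,4,3)_6 → 4⁴ + 2⁴ + 4⁴ + 3⁴ = 256 + 16 + 256 + 81 = 609
609 = (2,4,5,3)_6 → 2⁴ + 4⁴ + 5⁴ + 3⁴ = 16 + 256 + 625 + 81 = 978
978 = (4,3,1,0)_6 → 4⁴ + 3⁴ + 1⁴ + 0⁴ = 256 + 81 + 1 + 0 = 338
338 = (1,3,2,2)_6 → 1⁴ + 3⁴ + 2⁴ + 2⁴ = 1 + 81 + 16 + 16 = 114
114 = (3,1,0)_6 → 3⁴ + 1⁴ + 0⁴ = 81 + 1 + 0 = 82
82 = (2,1,4)_6 → 2⁴ + 1⁴ + 4⁴ = 16 + 1 + 256 = 273
273 = (1,1,3,3)_6 → 1⁴ + 1⁴ + 3⁴ + 3⁴ = 1 + 1 + 81 + 81 = 164
164 = (4,3,2)_6 → 4⁴ + 3⁴ + 2⁴ = 256 + 81 + 16 = 353  — 353 already appeared earlier.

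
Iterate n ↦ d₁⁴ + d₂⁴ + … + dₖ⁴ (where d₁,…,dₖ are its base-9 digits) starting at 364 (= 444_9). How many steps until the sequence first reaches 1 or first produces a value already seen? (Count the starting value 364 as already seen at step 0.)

364 = (4,4,4)_9 → 4⁴ + 4⁴ + 4⁴ = 256 + 256 + 256 = 768
768 = (1,0,4,3)_9 → 1⁴ + 0⁴ + 4⁴ + 3⁴ = 1 + 0 + 256 + 81 = 338
338 = (4,1,5)_9 → 4⁴ + 1⁴ + 5⁴ = 256 + 1 + 625 = 882
882 = (1,1,8,0)_9 → 1⁴ + 1⁴ + 8⁴ + 0⁴ = 1 + 1 + 4096 + 0 = 4098
4098 = (5,5,5,3)_9 → 5⁴ + 5⁴ + 5⁴ + 3⁴ = 625 + 625 + 625 + 81 = 1956
1956 = (2,6,1,3)_9 → 2⁴ + 6⁴ + 1⁴ + 3⁴ = 16 + 1296 + 1 + 81 = 1394
1394 = (1,8,1,8)_9 → 1⁴ + 8⁴ + 1⁴ + 8⁴ = 1 + 4096 + 1 + 4096 = 8194
8194 = (1,2,2,1,4)_9 → 1⁴ + 2⁴ + 2⁴ + 1⁴ + 4⁴ = 1 + 16 + 16 + 1 + 256 = 290
290 = (3,5,2)_9 → 3⁴ + 5⁴ + 2⁴ = 81 + 625 + 16 = 722
722 = (8,8,2)_9 → 8⁴ + 8⁴ + 2⁴ = 4096 + 4096 + 16 = 8208
8208 = (1,2,2,3,0)_9 → 1⁴ + 2⁴ + 2⁴ + 3⁴ + 0⁴ = 1 + 16 + 16 + 81 + 0 = 114
114 = (1,3,6)_9 → 1⁴ + 3⁴ + 6⁴ = 1 + 81 + 1296 = 1378
1378 = (1,8,0,1)_9 → 1⁴ + 8⁴ + 0⁴ + 1⁴ = 1 + 4096 + 0 + 1 = 4098  — 4098 repeats.
That took 13 steps.

13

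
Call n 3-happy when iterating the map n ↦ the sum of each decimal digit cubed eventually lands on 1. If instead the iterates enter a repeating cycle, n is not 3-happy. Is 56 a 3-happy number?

not 3-happy

56 → 5³ + 6³ = 341
341 → 3³ + 4³ + 1³ = 92
92 → 9³ + 2³ = 737
737 → 7³ + 3³ + 7³ = 713
713 → 7³ + 1³ + 3³ = 371
371 → 3³ + 7³ + 1³ = 371  — 371 already seen; the sequence cycles without reaching 1.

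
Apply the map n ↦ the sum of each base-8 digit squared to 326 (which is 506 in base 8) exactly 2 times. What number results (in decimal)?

326 = (5,0,6)_8 → 5² + 0² + 6² = 61
61 = (7,5)_8 → 7² + 5² = 74

74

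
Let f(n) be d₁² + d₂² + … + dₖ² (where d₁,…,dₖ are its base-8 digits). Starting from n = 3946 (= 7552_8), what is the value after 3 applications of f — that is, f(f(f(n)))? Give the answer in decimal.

5

3946 = (7,5,5,2)_8 → 7² + 5² + 5² + 2² = 49 + 25 + 25 + 4 = 103
103 = (1,4,7)_8 → 1² + 4² + 7² = 1 + 16 + 49 = 66
66 = (1,0,2)_8 → 1² + 0² + 2² = 1 + 0 + 4 = 5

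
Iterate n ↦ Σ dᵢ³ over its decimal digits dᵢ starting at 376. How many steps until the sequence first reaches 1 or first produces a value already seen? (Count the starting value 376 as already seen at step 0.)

376 → 3³ + 7³ + 6³ = 27 + 343 + 216 = 586
586 → 5³ + 8³ + 6³ = 125 + 512 + 216 = 853
853 → 8³ + 5³ + 3³ = 512 + 125 + 27 = 664
664 → 6³ + 6³ + 4³ = 216 + 216 + 64 = 496
496 → 4³ + 9³ + 6³ = 64 + 729 + 216 = 1009
1009 → 1³ + 0³ + 0³ + 9³ = 1 + 0 + 0 + 729 = 730
730 → 7³ + 3³ + 0³ = 343 + 27 + 0 = 370
370 → 3³ + 7³ + 0³ = 27 + 343 + 0 = 370  — 370 repeats.
That took 8 steps.

8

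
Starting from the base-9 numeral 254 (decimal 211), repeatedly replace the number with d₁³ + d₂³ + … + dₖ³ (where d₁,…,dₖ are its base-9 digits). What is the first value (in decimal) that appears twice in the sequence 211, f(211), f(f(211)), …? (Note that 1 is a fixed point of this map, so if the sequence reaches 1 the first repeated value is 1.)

211 = (2,5,4)_9 → 197
197 = (2,3,8)_9 → 547
547 = (6,6,7)_9 → 775
775 = (1,0,5,1)_9 → 127
127 = (1,5,1)_9 → 127  — 127 already appeared earlier.

127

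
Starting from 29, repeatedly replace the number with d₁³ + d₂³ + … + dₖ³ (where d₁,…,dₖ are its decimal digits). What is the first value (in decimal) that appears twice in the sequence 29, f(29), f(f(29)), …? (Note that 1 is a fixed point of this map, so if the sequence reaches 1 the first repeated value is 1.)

371

29 → 2³ + 9³ = 737
737 → 7³ + 3³ + 7³ = 713
713 → 7³ + 1³ + 3³ = 371
371 → 3³ + 7³ + 1³ = 371  — 371 already appeared earlier.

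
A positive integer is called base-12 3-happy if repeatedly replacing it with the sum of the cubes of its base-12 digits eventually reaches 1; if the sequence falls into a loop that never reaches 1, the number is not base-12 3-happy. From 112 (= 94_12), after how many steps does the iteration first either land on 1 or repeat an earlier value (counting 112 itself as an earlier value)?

112 = (9,4)_12 → 9³ + 4³ = 793
793 = (5,6,1)_12 → 5³ + 6³ + 1³ = 342
342 = (2,4,6)_12 → 2³ + 4³ + 6³ = 288
288 = (2,0,0)_12 → 2³ + 0³ + 0³ = 8
8 = (8)_12 → 8³ = 512
512 = (3,6,8)_12 → 3³ + 6³ + 8³ = 755
755 = (5,2,11)_12 → 5³ + 2³ + 11³ = 1464
1464 = (10,2,0)_12 → 10³ + 2³ + 0³ = 1008
1008 = (7,0,0)_12 → 7³ + 0³ + 0³ = 343
343 = (2,4,7)_12 → 2³ + 4³ + 7³ = 415
415 = (2,10,7)_12 → 2³ + 10³ + 7³ = 1351
1351 = (9,4,7)_12 → 9³ + 4³ + 7³ = 1136
1136 = (7,10,8)_12 → 7³ + 10³ + 8³ = 1855
1855 = (1,0,10,7)_12 → 1³ + 0³ + 10³ + 7³ = 1344
1344 = (9,4,0)_12 → 9³ + 4³ + 0³ = 793  — 793 repeats.
That took 15 steps.

15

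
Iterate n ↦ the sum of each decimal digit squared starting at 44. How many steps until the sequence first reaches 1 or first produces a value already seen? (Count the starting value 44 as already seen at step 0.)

44 → 4² + 4² = 16 + 16 = 32
32 → 3² + 2² = 9 + 4 = 13
13 → 1² + 3² = 1 + 9 = 10
10 → 1² + 0² = 1 + 0 = 1  — reached 1.
That took 4 steps.

4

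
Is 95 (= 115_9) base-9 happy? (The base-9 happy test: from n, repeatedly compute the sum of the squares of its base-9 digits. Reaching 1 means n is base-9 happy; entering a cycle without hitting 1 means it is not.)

95 = (1,1,5)_9 → 27
27 = (3,0)_9 → 9
9 = (1,0)_9 → 1  — reached 1.

base-9 happy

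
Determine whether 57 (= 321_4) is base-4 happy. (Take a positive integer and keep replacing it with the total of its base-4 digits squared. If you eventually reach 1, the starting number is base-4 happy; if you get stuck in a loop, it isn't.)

base-4 happy

57 = (3,2,1)_4 → 3² + 2² + 1² = 14
14 = (3,2)_4 → 3² + 2² = 13
13 = (3,1)_4 → 3² + 1² = 10
10 = (2,2)_4 → 2² + 2² = 8
8 = (2,0)_4 → 2² + 0² = 4
4 = (1,0)_4 → 1² + 0² = 1  — reached 1.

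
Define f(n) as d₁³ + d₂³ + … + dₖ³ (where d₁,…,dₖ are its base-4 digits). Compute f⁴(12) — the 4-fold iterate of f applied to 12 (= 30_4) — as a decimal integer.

9

12 = (3,0)_4 → 3³ + 0³ = 27 + 0 = 27
27 = (1,2,3)_4 → 1³ + 2³ + 3³ = 1 + 8 + 27 = 36
36 = (2,1,0)_4 → 2³ + 1³ + 0³ = 8 + 1 + 0 = 9
9 = (2,1)_4 → 2³ + 1³ = 8 + 1 = 9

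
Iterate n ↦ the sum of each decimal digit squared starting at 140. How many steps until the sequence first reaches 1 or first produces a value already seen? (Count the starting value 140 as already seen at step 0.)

14

140 → 1² + 4² + 0² = 17
17 → 1² + 7² = 50
50 → 5² + 0² = 25
25 → 2² + 5² = 29
29 → 2² + 9² = 85
85 → 8² + 5² = 89
89 → 8² + 9² = 145
145 → 1² + 4² + 5² = 42
42 → 4² + 2² = 20
20 → 2² + 0² = 4
4 → 4² = 16
16 → 1² + 6² = 37
37 → 3² + 7² = 58
58 → 5² + 8² = 89  — 89 repeats.
That took 14 steps.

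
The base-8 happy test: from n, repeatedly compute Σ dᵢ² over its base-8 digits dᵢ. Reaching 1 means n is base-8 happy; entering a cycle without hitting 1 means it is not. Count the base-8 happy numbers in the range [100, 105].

100: 100 → 33 → 17 → 5 → 25 → 10 → 5  — not base-8 happy
101: 101 → 42 → 29 → 34 → 20 → 20  — not base-8 happy
102: 102 → 53 → 61 → 74 → 6 → 36 → 32 → 16 → 4 → 16  — not base-8 happy
103: 103 → 66 → 5 → 25 → 10 → 5  — not base-8 happy
104: 104 → 26 → 13 → 26  — not base-8 happy
105: 105 → 27 → 18 → 8 → 1  — base-8 happy
base-8 happy: 105

1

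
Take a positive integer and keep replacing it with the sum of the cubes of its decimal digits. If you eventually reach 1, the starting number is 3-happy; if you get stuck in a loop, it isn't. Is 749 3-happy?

749 → 7³ + 4³ + 9³ = 343 + 64 + 729 = 1136
1136 → 1³ + 1³ + 3³ + 6³ = 1 + 1 + 27 + 216 = 245
245 → 2³ + 4³ + 5³ = 8 + 64 + 125 = 197
197 → 1³ + 9³ + 7³ = 1 + 729 + 343 = 1073
1073 → 1³ + 0³ + 7³ + 3³ = 1 + 0 + 343 + 27 = 371
371 → 3³ + 7³ + 1³ = 27 + 343 + 1 = 371  — 371 already seen; the sequence cycles without reaching 1.

not 3-happy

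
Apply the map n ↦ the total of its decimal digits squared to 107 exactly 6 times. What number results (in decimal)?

145

107 → 1² + 0² + 7² = 1 + 0 + 49 = 50
50 → 5² + 0² = 25 + 0 = 25
25 → 2² + 5² = 4 + 25 = 29
29 → 2² + 9² = 4 + 81 = 85
85 → 8² + 5² = 64 + 25 = 89
89 → 8² + 9² = 64 + 81 = 145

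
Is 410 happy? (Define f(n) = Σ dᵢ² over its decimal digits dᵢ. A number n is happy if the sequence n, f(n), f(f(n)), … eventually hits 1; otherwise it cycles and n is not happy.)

410 → 4² + 1² + 0² = 16 + 1 + 0 = 17
17 → 1² + 7² = 1 + 49 = 50
50 → 5² + 0² = 25 + 0 = 25
25 → 2² + 5² = 4 + 25 = 29
29 → 2² + 9² = 4 + 81 = 85
85 → 8² + 5² = 64 + 25 = 89
89 → 8² + 9² = 64 + 81 = 145
145 → 1² + 4² + 5² = 1 + 16 + 25 = 42
42 → 4² + 2² = 16 + 4 = 20
20 → 2² + 0² = 4 + 0 = 4
4 → 4² = 16
16 → 1² + 6² = 1 + 36 = 37
37 → 3² + 7² = 9 + 49 = 58
58 → 5² + 8² = 25 + 64 = 89  — 89 already seen; the sequence cycles without reaching 1.

not happy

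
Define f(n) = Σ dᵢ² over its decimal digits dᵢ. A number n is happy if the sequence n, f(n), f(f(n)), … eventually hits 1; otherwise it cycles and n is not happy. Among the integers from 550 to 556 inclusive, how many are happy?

550: 550 → 50 → 25 → 29 → 85 → 89 → 145 → 42 → 20 → 4 → 16 → 37 → 58 → 89  (repeats 89)
551: 551 → 51 → 26 → 40 → 16 → 37 → 58 → 89 → 145 → 42 → 20 → 4 → 16  (repeats 16)
552: 552 → 54 → 41 → 17 → 50 → 25 → 29 → 85 → 89 → 145 → 42 → 20 → 4 → 16 → 37 → 58 → 89  (repeats 89)
553: 553 → 59 → 106 → 37 → 58 → 89 → 145 → 42 → 20 → 4 → 16 → 37  (repeats 37)
554: 554 → 66 → 72 → 53 → 34 → 25 → 29 → 85 → 89 → 145 → 42 → 20 → 4 → 16 → 37 → 58 → 89  (repeats 89)
555: 555 → 75 → 74 → 65 → 61 → 37 → 58 → 89 → 145 → 42 → 20 → 4 → 16 → 37  (repeats 37)
556: 556 → 86 → 100 → 1  (reaches 1)
happy: 556

1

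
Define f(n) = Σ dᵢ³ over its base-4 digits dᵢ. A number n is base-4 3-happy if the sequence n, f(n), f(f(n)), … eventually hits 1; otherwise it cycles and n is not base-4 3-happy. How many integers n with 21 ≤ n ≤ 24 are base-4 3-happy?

1

21: 21 → 3 → 27 → 36 → 9 → 9  — not base-4 3-happy
22: 22 → 10 → 16 → 1  — base-4 3-happy
23: 23 → 29 → 29  — not base-4 3-happy
24: 24 → 9 → 9  — not base-4 3-happy
base-4 3-happy: 22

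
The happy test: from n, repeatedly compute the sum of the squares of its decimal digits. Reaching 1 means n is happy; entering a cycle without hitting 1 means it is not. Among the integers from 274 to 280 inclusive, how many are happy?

1

274: 274 → 69 → 117 → 51 → 26 → 40 → 16 → 37 → 58 → 89 → 145 → 42 → 20 → 4 → 16  (repeats 16)
275: 275 → 78 → 113 → 11 → 2 → 4 → 16 → 37 → 58 → 89 → 145 → 42 → 20 → 4  (repeats 4)
276: 276 → 89 → 145 → 42 → 20 → 4 → 16 → 37 → 58 → 89  (repeats 89)
277: 277 → 102 → 5 → 25 → 29 → 85 → 89 → 145 → 42 → 20 → 4 → 16 → 37 → 58 → 89  (repeats 89)
278: 278 → 117 → 51 → 26 → 40 → 16 → 37 → 58 → 89 → 145 → 42 → 20 → 4 → 16  (repeats 16)
279: 279 → 134 → 26 → 40 → 16 → 37 → 58 → 89 → 145 → 42 → 20 → 4 → 16  (repeats 16)
280: 280 → 68 → 100 → 1  (reaches 1)
happy: 280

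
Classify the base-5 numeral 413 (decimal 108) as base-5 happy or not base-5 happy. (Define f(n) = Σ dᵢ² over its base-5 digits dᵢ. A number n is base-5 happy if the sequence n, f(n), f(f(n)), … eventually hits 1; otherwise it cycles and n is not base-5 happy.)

108 = (4,1,3)_5 → 4² + 1² + 3² = 26
26 = (1,0,1)_5 → 1² + 0² + 1² = 2
2 = (2)_5 → 2² = 4
4 = (4)_5 → 4² = 16
16 = (3,1)_5 → 3² + 1² = 10
10 = (2,0)_5 → 2² + 0² = 4  — 4 already seen; the sequence cycles without reaching 1.

not base-5 happy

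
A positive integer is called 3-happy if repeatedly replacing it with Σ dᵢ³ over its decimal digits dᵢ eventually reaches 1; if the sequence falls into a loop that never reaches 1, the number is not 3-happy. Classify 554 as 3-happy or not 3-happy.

not 3-happy

554 → 5³ + 5³ + 4³ = 125 + 125 + 64 = 314
314 → 3³ + 1³ + 4³ = 27 + 1 + 64 = 92
92 → 9³ + 2³ = 729 + 8 = 737
737 → 7³ + 3³ + 7³ = 343 + 27 + 343 = 713
713 → 7³ + 1³ + 3³ = 343 + 1 + 27 = 371
371 → 3³ + 7³ + 1³ = 27 + 343 + 1 = 371  — 371 already seen; the sequence cycles without reaching 1.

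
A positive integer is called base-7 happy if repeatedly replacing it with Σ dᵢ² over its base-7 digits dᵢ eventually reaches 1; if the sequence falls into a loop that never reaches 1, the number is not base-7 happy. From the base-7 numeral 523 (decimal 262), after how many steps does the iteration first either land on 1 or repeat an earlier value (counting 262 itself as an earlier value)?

5

262 = (5,2,3)_7 → 5² + 2² + 3² = 25 + 4 + 9 = 38
38 = (5,3)_7 → 5² + 3² = 25 + 9 = 34
34 = (4,6)_7 → 4² + 6² = 16 + 36 = 52
52 = (1,0,3)_7 → 1² + 0² + 3² = 1 + 0 + 9 = 10
10 = (1,3)_7 → 1² + 3² = 1 + 9 = 10  — 10 repeats.
That took 5 steps.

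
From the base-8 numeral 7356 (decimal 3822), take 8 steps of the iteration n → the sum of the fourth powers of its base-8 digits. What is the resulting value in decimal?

97

3822 = (7,3,5,6)_8 → 7⁴ + 3⁴ + 5⁴ + 6⁴ = 4403
4403 = (1,0,4,6,3)_8 → 1⁴ + 0⁴ + 4⁴ + 6⁴ + 3⁴ = 1634
1634 = (3,1,4,2)_8 → 3⁴ + 1⁴ + 4⁴ + 2⁴ = 354
354 = (5,4,2)_8 → 5⁴ + 4⁴ + 2⁴ = 897
897 = (1,6,0,1)_8 → 1⁴ + 6⁴ + 0⁴ + 1⁴ = 1298
1298 = (2,4,2,2)_8 → 2⁴ + 4⁴ + 2⁴ + 2⁴ = 304
304 = (4,6,0)_8 → 4⁴ + 6⁴ + 0⁴ = 1552
1552 = (3,0,2,0)_8 → 3⁴ + 0⁴ + 2⁴ + 0⁴ = 97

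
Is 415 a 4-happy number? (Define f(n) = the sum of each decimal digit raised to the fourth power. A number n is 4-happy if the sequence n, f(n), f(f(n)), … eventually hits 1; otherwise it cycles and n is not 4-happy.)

415 → 4⁴ + 1⁴ + 5⁴ = 256 + 1 + 625 = 882
882 → 8⁴ + 8⁴ + 2⁴ = 4096 + 4096 + 16 = 8208
8208 → 8⁴ + 2⁴ + 0⁴ + 8⁴ = 4096 + 16 + 0 + 4096 = 8208  — 8208 already seen; the sequence cycles without reaching 1.

not 4-happy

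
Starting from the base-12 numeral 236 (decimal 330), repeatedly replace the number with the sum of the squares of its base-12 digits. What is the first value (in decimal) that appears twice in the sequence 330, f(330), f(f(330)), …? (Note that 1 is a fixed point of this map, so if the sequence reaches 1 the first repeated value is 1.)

26

330 = (2,3,6)_12 → 2² + 3² + 6² = 4 + 9 + 36 = 49
49 = (4,1)_12 → 4² + 1² = 16 + 1 = 17
17 = (1,5)_12 → 1² + 5² = 1 + 25 = 26
26 = (2,2)_12 → 2² + 2² = 4 + 4 = 8
8 = (8)_12 → 8² = 64
64 = (5,4)_12 → 5² + 4² = 25 + 16 = 41
41 = (3,5)_12 → 3² + 5² = 9 + 25 = 34
34 = (2,10)_12 → 2² + 10² = 4 + 100 = 104
104 = (8,8)_12 → 8² + 8² = 64 + 64 = 128
128 = (10,8)_12 → 10² + 8² = 100 + 64 = 164
164 = (1,1,8)_12 → 1² + 1² + 8² = 1 + 1 + 64 = 66
66 = (5,6)_12 → 5² + 6² = 25 + 36 = 61
61 = (5,1)_12 → 5² + 1² = 25 + 1 = 26  — 26 already appeared earlier.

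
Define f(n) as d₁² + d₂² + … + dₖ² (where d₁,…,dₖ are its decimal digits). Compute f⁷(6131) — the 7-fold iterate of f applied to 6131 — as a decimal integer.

145

6131 → 6² + 1² + 3² + 1² = 36 + 1 + 9 + 1 = 47
47 → 4² + 7² = 16 + 49 = 65
65 → 6² + 5² = 36 + 25 = 61
61 → 6² + 1² = 36 + 1 = 37
37 → 3² + 7² = 9 + 49 = 58
58 → 5² + 8² = 25 + 64 = 89
89 → 8² + 9² = 64 + 81 = 145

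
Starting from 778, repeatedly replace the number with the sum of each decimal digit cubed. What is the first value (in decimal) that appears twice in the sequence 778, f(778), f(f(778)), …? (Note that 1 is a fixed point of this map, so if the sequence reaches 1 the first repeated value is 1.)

1

778 → 7³ + 7³ + 8³ = 343 + 343 + 512 = 1198
1198 → 1³ + 1³ + 9³ + 8³ = 1 + 1 + 729 + 512 = 1243
1243 → 1³ + 2³ + 4³ + 3³ = 1 + 8 + 64 + 27 = 100
100 → 1³ + 0³ + 0³ = 1 + 0 + 0 = 1  — reached the fixed point 1.
1 → 1, so 1 is the first repeated value.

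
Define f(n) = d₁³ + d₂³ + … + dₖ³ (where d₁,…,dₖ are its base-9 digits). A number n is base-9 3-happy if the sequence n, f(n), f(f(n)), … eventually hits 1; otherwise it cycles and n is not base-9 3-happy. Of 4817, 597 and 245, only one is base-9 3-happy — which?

597

4817: 4817 → 413 → 637 → 1029 → 271 → 55 → 217 → 225 → 351 → 91 → 3 → 27 → 27  — repeats 27 (not base-9 3-happy)
597: 597 → 397 → 577 → 345 → 99 → 9 → 1  — reaches 1 (base-9 3-happy)
245: 245 → 35 → 539 → 853 → 409 → 189 → 35  — repeats 35 (not base-9 3-happy)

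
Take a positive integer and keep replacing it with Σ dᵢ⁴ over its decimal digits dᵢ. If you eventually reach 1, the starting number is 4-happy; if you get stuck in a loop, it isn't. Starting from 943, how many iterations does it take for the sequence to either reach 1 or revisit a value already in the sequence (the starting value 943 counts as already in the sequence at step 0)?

943 → 9⁴ + 4⁴ + 3⁴ = 6561 + 256 + 81 = 6898
6898 → 6⁴ + 8⁴ + 9⁴ + 8⁴ = 1296 + 4096 + 6561 + 4096 = 16049
16049 → 1⁴ + 6⁴ + 0⁴ + 4⁴ + 9⁴ = 1 + 1296 + 0 + 256 + 6561 = 8114
8114 → 8⁴ + 1⁴ + 1⁴ + 4⁴ = 4096 + 1 + 1 + 256 = 4354
4354 → 4⁴ + 3⁴ + 5⁴ + 4⁴ = 256 + 81 + 625 + 256 = 1218
1218 → 1⁴ + 2⁴ + 1⁴ + 8⁴ = 1 + 16 + 1 + 4096 = 4114
4114 → 4⁴ + 1⁴ + 1⁴ + 4⁴ = 256 + 1 + 1 + 256 = 514
514 → 5⁴ + 1⁴ + 4⁴ = 625 + 1 + 256 = 882
882 → 8⁴ + 8⁴ + 2⁴ = 4096 + 4096 + 16 = 8208
8208 → 8⁴ + 2⁴ + 0⁴ + 8⁴ = 4096 + 16 + 0 + 4096 = 8208  — 8208 repeats.
That took 10 steps.

10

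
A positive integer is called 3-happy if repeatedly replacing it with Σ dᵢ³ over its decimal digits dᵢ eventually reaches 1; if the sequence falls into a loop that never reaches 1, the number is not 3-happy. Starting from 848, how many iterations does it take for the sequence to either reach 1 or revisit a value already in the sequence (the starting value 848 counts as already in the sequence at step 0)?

8

848 → 8³ + 4³ + 8³ = 1088
1088 → 1³ + 0³ + 8³ + 8³ = 1025
1025 → 1³ + 0³ + 2³ + 5³ = 134
134 → 1³ + 3³ + 4³ = 92
92 → 9³ + 2³ = 737
737 → 7³ + 3³ + 7³ = 713
713 → 7³ + 1³ + 3³ = 371
371 → 3³ + 7³ + 1³ = 371  — 371 repeats.
That took 8 steps.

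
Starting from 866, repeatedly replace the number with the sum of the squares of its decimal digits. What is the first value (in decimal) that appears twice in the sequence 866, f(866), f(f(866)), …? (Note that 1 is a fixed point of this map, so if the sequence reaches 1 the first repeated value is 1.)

866 → 8² + 6² + 6² = 136
136 → 1² + 3² + 6² = 46
46 → 4² + 6² = 52
52 → 5² + 2² = 29
29 → 2² + 9² = 85
85 → 8² + 5² = 89
89 → 8² + 9² = 145
145 → 1² + 4² + 5² = 42
42 → 4² + 2² = 20
20 → 2² + 0² = 4
4 → 4² = 16
16 → 1² + 6² = 37
37 → 3² + 7² = 58
58 → 5² + 8² = 89  — 89 already appeared earlier.

89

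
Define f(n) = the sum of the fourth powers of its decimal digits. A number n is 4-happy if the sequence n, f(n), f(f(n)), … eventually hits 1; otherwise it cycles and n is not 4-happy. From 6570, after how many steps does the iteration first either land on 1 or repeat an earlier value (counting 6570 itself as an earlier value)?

11

6570 → 4322
4322 → 369
369 → 7938
7938 → 13139
13139 → 6725
6725 → 4338
4338 → 4514
4514 → 1138
1138 → 4179
4179 → 9219
9219 → 13139  — 13139 repeats.
That took 11 steps.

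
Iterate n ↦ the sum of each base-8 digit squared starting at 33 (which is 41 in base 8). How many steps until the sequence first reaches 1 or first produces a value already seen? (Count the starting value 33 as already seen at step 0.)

5

33 = (4,1)_8 → 4² + 1² = 16 + 1 = 17
17 = (2,1)_8 → 2² + 1² = 4 + 1 = 5
5 = (5)_8 → 5² = 25
25 = (3,1)_8 → 3² + 1² = 9 + 1 = 10
10 = (1,2)_8 → 1² + 2² = 1 + 4 = 5  — 5 repeats.
That took 5 steps.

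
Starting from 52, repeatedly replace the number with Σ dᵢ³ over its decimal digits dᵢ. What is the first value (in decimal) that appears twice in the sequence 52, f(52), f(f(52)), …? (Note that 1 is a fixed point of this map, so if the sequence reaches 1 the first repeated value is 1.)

133

52 → 133
133 → 55
55 → 250
250 → 133  — 133 already appeared earlier.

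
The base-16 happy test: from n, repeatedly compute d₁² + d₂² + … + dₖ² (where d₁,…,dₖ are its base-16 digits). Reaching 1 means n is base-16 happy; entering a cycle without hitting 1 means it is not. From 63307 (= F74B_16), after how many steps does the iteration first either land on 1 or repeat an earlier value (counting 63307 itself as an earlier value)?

63307 = (15,7,4,11)_16 → 15² + 7² + 4² + 11² = 411
411 = (1,9,11)_16 → 1² + 9² + 11² = 203
203 = (12,11)_16 → 12² + 11² = 265
265 = (1,0,9)_16 → 1² + 0² + 9² = 82
82 = (5,2)_16 → 5² + 2² = 29
29 = (1,13)_16 → 1² + 13² = 170
170 = (10,10)_16 → 10² + 10² = 200
200 = (12,8)_16 → 12² + 8² = 208
208 = (13,0)_16 → 13² + 0² = 169
169 = (10,9)_16 → 10² + 9² = 181
181 = (11,5)_16 → 11² + 5² = 146
146 = (9,2)_16 → 9² + 2² = 85
85 = (5,5)_16 → 5² + 5² = 50
50 = (3,2)_16 → 3² + 2² = 13
13 = (13)_16 → 13² = 169  — 169 repeats.
That took 15 steps.

15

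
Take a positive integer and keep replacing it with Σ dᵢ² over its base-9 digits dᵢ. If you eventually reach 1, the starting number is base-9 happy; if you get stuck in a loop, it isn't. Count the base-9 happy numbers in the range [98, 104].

98: 98 → 66 → 58 → 52 → 74 → 68 → 74  — not base-9 happy
99: 99 → 5 → 25 → 53 → 89 → 65 → 53  — not base-9 happy
100: 100 → 6 → 36 → 16 → 50 → 50  — not base-9 happy
101: 101 → 9 → 1  — base-9 happy
102: 102 → 14 → 26 → 68 → 74 → 68  — not base-9 happy
103: 103 → 21 → 13 → 17 → 65 → 53 → 89 → 65  — not base-9 happy
104: 104 → 30 → 18 → 4 → 16 → 50 → 50  — not base-9 happy
base-9 happy: 101

1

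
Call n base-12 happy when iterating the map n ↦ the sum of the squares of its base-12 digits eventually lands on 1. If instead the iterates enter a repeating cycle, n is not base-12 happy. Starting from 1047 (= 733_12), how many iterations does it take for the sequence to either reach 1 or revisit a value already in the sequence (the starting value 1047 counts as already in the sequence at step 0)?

1047 = (7,3,3)_12 → 7² + 3² + 3² = 49 + 9 + 9 = 67
67 = (5,7)_12 → 5² + 7² = 25 + 49 = 74
74 = (6,2)_12 → 6² + 2² = 36 + 4 = 40
40 = (3,4)_12 → 3² + 4² = 9 + 16 = 25
25 = (2,1)_12 → 2² + 1² = 4 + 1 = 5
5 = (5)_12 → 5² = 25  — 25 repeats.
That took 6 steps.

6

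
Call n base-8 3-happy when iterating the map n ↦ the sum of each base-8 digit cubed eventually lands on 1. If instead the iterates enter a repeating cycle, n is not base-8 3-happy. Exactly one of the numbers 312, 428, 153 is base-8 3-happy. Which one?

153

312: 312 → 407 → 567 → 560 → 217 → 55 → 559 → 469 → 476 → 434 → 440 → 559  — repeats 559 (not base-8 3-happy)
428: 428 → 405 → 349 → 277 → 197 → 152 → 35 → 91 → 55 → 559 → 469 → 476 → 434 → 440 → 559  — repeats 559 (not base-8 3-happy)
153: 153 → 36 → 128 → 8 → 1  — reaches 1 (base-8 3-happy)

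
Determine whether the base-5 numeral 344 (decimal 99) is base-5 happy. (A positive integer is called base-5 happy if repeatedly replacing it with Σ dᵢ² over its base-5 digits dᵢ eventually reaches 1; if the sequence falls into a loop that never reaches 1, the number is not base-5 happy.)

99 = (3,4,4)_5 → 41
41 = (1,3,1)_5 → 11
11 = (2,1)_5 → 5
5 = (1,0)_5 → 1  — reached 1.

base-5 happy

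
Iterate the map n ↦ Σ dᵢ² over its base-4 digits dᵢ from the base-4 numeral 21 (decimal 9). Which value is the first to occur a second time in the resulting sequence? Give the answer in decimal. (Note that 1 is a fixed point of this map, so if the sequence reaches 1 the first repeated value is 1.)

1

9 = (2,1)_4 → 2² + 1² = 5
5 = (1,1)_4 → 1² + 1² = 2
2 = (2)_4 → 2² = 4
4 = (1,0)_4 → 1² + 0² = 1  — reached the fixed point 1.
1 → 1, so 1 is the first repeated value.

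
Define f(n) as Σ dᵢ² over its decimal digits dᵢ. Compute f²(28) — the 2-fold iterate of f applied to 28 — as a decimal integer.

28 → 2² + 8² = 68
68 → 6² + 8² = 100

100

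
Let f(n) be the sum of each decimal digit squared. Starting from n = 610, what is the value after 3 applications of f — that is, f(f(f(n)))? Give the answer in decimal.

610 → 6² + 1² + 0² = 36 + 1 + 0 = 37
37 → 3² + 7² = 9 + 49 = 58
58 → 5² + 8² = 25 + 64 = 89

89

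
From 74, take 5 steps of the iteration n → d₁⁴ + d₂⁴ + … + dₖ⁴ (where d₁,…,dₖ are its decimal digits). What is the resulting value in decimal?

74 → 7⁴ + 4⁴ = 2657
2657 → 2⁴ + 6⁴ + 5⁴ + 7⁴ = 4338
4338 → 4⁴ + 3⁴ + 3⁴ + 8⁴ = 4514
4514 → 4⁴ + 5⁴ + 1⁴ + 4⁴ = 1138
1138 → 1⁴ + 1⁴ + 3⁴ + 8⁴ = 4179

4179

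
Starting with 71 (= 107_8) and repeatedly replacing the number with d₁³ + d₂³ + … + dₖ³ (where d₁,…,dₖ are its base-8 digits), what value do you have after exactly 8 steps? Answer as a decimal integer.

476

71 = (1,0,7)_8 → 1³ + 0³ + 7³ = 344
344 = (5,3,0)_8 → 5³ + 3³ + 0³ = 152
152 = (2,3,0)_8 → 2³ + 3³ + 0³ = 35
35 = (4,3)_8 → 4³ + 3³ = 91
91 = (1,3,3)_8 → 1³ + 3³ + 3³ = 55
55 = (6,7)_8 → 6³ + 7³ = 559
559 = (1,0,5,7)_8 → 1³ + 0³ + 5³ + 7³ = 469
469 = (7,2,5)_8 → 7³ + 2³ + 5³ = 476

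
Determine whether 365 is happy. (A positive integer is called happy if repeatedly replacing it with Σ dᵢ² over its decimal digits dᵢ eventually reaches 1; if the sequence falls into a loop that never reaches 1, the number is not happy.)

365 → 3² + 6² + 5² = 70
70 → 7² + 0² = 49
49 → 4² + 9² = 97
97 → 9² + 7² = 130
130 → 1² + 3² + 0² = 10
10 → 1² + 0² = 1  — reached 1.

happy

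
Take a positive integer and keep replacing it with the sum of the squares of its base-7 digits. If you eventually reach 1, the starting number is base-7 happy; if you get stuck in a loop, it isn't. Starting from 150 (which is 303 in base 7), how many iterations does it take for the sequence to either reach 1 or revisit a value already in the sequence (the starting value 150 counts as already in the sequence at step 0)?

150 = (3,0,3)_7 → 3² + 0² + 3² = 9 + 0 + 9 = 18
18 = (2,4)_7 → 2² + 4² = 4 + 16 = 20
20 = (2,6)_7 → 2² + 6² = 4 + 36 = 40
40 = (5,5)_7 → 5² + 5² = 25 + 25 = 50
50 = (1,0,1)_7 → 1² + 0² + 1² = 1 + 0 + 1 = 2
2 = (2)_7 → 2² = 4
4 = (4)_7 → 4² = 16
16 = (2,2)_7 → 2² + 2² = 4 + 4 = 8
8 = (1,1)_7 → 1² + 1² = 1 + 1 = 2  — 2 repeats.
That took 9 steps.

9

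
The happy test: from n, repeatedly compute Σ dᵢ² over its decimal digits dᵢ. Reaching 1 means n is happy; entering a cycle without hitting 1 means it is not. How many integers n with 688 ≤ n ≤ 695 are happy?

688: 688 → 164 → 53 → 34 → 25 → 29 → 85 → 89 → 145 → 42 → 20 → 4 → 16 → 37 → 58 → 89  — not happy
689: 689 → 181 → 66 → 72 → 53 → 34 → 25 → 29 → 85 → 89 → 145 → 42 → 20 → 4 → 16 → 37 → 58 → 89  — not happy
690: 690 → 117 → 51 → 26 → 40 → 16 → 37 → 58 → 89 → 145 → 42 → 20 → 4 → 16  — not happy
691: 691 → 118 → 66 → 72 → 53 → 34 → 25 → 29 → 85 → 89 → 145 → 42 → 20 → 4 → 16 → 37 → 58 → 89  — not happy
692: 692 → 121 → 6 → 36 → 45 → 41 → 17 → 50 → 25 → 29 → 85 → 89 → 145 → 42 → 20 → 4 → 16 → 37 → 58 → 89  — not happy
693: 693 → 126 → 41 → 17 → 50 → 25 → 29 → 85 → 89 → 145 → 42 → 20 → 4 → 16 → 37 → 58 → 89  — not happy
694: 694 → 133 → 19 → 82 → 68 → 100 → 1  — happy
695: 695 → 142 → 21 → 5 → 25 → 29 → 85 → 89 → 145 → 42 → 20 → 4 → 16 → 37 → 58 → 89  — not happy
happy: 694

1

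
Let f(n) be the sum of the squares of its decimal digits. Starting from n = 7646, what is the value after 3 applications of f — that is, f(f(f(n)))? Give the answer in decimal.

106

7646 → 7² + 6² + 4² + 6² = 49 + 36 + 16 + 36 = 137
137 → 1² + 3² + 7² = 1 + 9 + 49 = 59
59 → 5² + 9² = 25 + 81 = 106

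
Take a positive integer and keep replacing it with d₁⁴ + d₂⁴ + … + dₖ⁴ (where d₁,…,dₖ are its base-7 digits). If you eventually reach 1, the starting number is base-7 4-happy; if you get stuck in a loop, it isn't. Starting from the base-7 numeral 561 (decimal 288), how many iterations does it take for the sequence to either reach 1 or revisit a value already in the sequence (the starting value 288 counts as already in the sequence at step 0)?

288 = (5,6,1)_7 → 1922
1922 = (5,4,1,4)_7 → 1138
1138 = (3,2,1,4)_7 → 354
354 = (1,0,1,4)_7 → 258
258 = (5,1,6)_7 → 1922  — 1922 repeats.
That took 5 steps.

5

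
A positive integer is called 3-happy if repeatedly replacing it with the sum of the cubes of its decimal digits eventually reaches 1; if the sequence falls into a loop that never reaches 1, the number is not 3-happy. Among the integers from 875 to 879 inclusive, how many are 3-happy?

1

875: 875 → 980 → 1241 → 74 → 407 → 407  (repeats 407)
876: 876 → 1071 → 345 → 216 → 225 → 141 → 66 → 432 → 99 → 1458 → 702 → 351 → 153 → 153  (repeats 153)
877: 877 → 1198 → 1243 → 100 → 1  (reaches 1)
878: 878 → 1367 → 587 → 980 → 1241 → 74 → 407 → 407  (repeats 407)
879: 879 → 1584 → 702 → 351 → 153 → 153  (repeats 153)
3-happy: 877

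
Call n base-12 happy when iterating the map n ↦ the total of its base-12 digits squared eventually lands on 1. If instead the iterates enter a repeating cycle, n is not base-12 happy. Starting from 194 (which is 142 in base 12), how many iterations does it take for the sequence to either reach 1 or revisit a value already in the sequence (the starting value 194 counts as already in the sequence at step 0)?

194 = (1,4,2)_12 → 1² + 4² + 2² = 1 + 16 + 4 = 21
21 = (1,9)_12 → 1² + 9² = 1 + 81 = 82
82 = (6,10)_12 → 6² + 10² = 36 + 100 = 136
136 = (11,4)_12 → 11² + 4² = 121 + 16 = 137
137 = (11,5)_12 → 11² + 5² = 121 + 25 = 146
146 = (1,0,2)_12 → 1² + 0² + 2² = 1 + 0 + 4 = 5
5 = (5)_12 → 5² = 25
25 = (2,1)_12 → 2² + 1² = 4 + 1 = 5  — 5 repeats.
That took 8 steps.

8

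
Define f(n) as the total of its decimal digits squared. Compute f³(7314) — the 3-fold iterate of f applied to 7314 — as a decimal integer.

7314 → 7² + 3² + 1² + 4² = 75
75 → 7² + 5² = 74
74 → 7² + 4² = 65

65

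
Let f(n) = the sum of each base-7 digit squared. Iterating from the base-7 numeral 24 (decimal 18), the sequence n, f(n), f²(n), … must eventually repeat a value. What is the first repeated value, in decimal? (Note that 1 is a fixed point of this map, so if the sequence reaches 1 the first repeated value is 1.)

2

18 = (2,4)_7 → 20
20 = (2,6)_7 → 40
40 = (5,5)_7 → 50
50 = (1,0,1)_7 → 2
2 = (2)_7 → 4
4 = (4)_7 → 16
16 = (2,2)_7 → 8
8 = (1,1)_7 → 2  — 2 already appeared earlier.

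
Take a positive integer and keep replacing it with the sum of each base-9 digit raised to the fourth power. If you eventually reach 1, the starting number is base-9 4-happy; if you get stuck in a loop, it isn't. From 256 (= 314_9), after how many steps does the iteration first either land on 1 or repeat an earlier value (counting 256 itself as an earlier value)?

12

256 = (3,1,4)_9 → 3⁴ + 1⁴ + 4⁴ = 338
338 = (4,1,5)_9 → 4⁴ + 1⁴ + 5⁴ = 882
882 = (1,1,8,0)_9 → 1⁴ + 1⁴ + 8⁴ + 0⁴ = 4098
4098 = (5,5,5,3)_9 → 5⁴ + 5⁴ + 5⁴ + 3⁴ = 1956
1956 = (2,6,1,3)_9 → 2⁴ + 6⁴ + 1⁴ + 3⁴ = 1394
1394 = (1,8,1,8)_9 → 1⁴ + 8⁴ + 1⁴ + 8⁴ = 8194
8194 = (1,2,2,1,4)_9 → 1⁴ + 2⁴ + 2⁴ + 1⁴ + 4⁴ = 290
290 = (3,5,2)_9 → 3⁴ + 5⁴ + 2⁴ = 722
722 = (8,8,2)_9 → 8⁴ + 8⁴ + 2⁴ = 8208
8208 = (1,2,2,3,0)_9 → 1⁴ + 2⁴ + 2⁴ + 3⁴ + 0⁴ = 114
114 = (1,3,6)_9 → 1⁴ + 3⁴ + 6⁴ = 1378
1378 = (1,8,0,1)_9 → 1⁴ + 8⁴ + 0⁴ + 1⁴ = 4098  — 4098 repeats.
That took 12 steps.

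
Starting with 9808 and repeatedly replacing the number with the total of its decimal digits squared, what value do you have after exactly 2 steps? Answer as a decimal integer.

85

9808 → 9² + 8² + 0² + 8² = 209
209 → 2² + 0² + 9² = 85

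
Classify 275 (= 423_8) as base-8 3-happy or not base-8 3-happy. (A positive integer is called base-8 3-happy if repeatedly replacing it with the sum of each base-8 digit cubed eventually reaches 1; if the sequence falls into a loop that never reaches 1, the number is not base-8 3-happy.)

not base-8 3-happy

275 = (4,2,3)_8 → 4³ + 2³ + 3³ = 64 + 8 + 27 = 99
99 = (1,4,3)_8 → 1³ + 4³ + 3³ = 1 + 64 + 27 = 92
92 = (1,3,4)_8 → 1³ + 3³ + 4³ = 1 + 27 + 64 = 92  — 92 already seen; the sequence cycles without reaching 1.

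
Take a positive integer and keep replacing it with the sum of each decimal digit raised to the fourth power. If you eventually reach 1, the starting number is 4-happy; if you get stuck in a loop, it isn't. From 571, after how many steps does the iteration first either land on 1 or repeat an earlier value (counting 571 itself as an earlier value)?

11

571 → 3027
3027 → 2498
2498 → 10929
10929 → 13139
13139 → 6725
6725 → 4338
4338 → 4514
4514 → 1138
1138 → 4179
4179 → 9219
9219 → 13139  — 13139 repeats.
That took 11 steps.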